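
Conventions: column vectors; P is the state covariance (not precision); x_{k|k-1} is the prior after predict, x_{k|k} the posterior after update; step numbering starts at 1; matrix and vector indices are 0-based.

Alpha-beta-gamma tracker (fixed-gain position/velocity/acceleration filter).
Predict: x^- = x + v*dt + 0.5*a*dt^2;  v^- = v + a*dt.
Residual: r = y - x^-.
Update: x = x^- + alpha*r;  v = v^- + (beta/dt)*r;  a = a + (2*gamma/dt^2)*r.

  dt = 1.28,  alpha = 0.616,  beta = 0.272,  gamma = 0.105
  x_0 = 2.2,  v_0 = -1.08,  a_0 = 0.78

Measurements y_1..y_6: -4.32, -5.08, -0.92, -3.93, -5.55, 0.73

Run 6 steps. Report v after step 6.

step 1: x_pred=1.4566  r=-5.7766  x^+=-2.1018  v^+=-1.3091  a^+=0.0396
step 2: x_pred=-3.7450  r=-1.3350  x^+=-4.5674  v^+=-1.5421  a^+=-0.1315
step 3: x_pred=-6.6490  r=5.7290  x^+=-3.1199  v^+=-0.4930  a^+=0.6028
step 4: x_pred=-3.2572  r=-0.6728  x^+=-3.6717  v^+=0.1356  a^+=0.5166
step 5: x_pred=-3.0749  r=-2.4751  x^+=-4.5996  v^+=0.2708  a^+=0.1993
step 6: x_pred=-4.0896  r=4.8196  x^+=-1.1207  v^+=1.5501  a^+=0.8171

v_post = 1.5501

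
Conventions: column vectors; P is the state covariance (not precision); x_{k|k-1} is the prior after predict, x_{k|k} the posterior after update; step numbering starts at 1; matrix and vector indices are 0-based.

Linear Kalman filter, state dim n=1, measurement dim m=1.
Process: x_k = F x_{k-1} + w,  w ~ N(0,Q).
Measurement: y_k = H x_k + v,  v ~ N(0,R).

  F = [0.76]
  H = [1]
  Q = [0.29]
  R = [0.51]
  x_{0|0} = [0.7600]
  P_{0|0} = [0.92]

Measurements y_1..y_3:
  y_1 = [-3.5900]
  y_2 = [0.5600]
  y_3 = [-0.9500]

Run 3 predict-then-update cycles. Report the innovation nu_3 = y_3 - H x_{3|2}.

step 1: x^-=[0.5776]  P^-=[0.8214]  S=[1.3314]  K=[0.6169]  nu=[-4.1676]  x^+=[-1.9936]  P^+=[0.3146]
step 2: x^-=[-1.5151]  P^-=[0.4717]  S=[0.9817]  K=[0.4805]  nu=[2.0751]  x^+=[-0.5180]  P^+=[0.2451]
step 3: x^-=[-0.3937]  P^-=[0.4315]  S=[0.9415]  K=[0.4583]  nu=[-0.5563]  x^+=[-0.6487]  P^+=[0.2338]

innov = [-0.5563]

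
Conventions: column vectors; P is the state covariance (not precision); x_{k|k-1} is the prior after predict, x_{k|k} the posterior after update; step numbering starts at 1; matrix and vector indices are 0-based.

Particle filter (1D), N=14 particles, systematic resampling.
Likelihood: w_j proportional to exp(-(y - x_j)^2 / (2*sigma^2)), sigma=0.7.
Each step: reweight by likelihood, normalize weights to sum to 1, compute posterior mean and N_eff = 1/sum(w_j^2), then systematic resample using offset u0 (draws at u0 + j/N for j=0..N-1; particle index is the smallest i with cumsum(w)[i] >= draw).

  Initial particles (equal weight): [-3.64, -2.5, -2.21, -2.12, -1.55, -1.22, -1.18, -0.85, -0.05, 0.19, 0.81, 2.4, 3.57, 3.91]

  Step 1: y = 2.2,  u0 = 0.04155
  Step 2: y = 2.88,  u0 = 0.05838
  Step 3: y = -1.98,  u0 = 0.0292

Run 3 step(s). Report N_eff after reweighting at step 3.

step 1: w=[0.0000, 0.0000, 0.0000, 0.0000, 0.0000, 0.0000, 0.0000, 0.0001, 0.0043, 0.0123, 0.1056, 0.7277, 0.1117, 0.0384]  mean=2.3828  Neff=1.8023  idx=[10, 10, 11, 11, 11, 11, 11, 11, 11, 11, 11, 11, 12, 13]
step 2: w=[0.0014, 0.0014, 0.0890, 0.0890, 0.0890, 0.0890, 0.0890, 0.0890, 0.0890, 0.0890, 0.0890, 0.0890, 0.0692, 0.0381]  mean=2.5341  Neff=11.7063  idx=[2, 3, 4, 5, 5, 6, 7, 8, 9, 9, 10, 11, 12, 13]
step 3: w=[0.0833, 0.0833, 0.0833, 0.0833, 0.0833, 0.0833, 0.0833, 0.0833, 0.0833, 0.0833, 0.0833, 0.0833, 0.0000, 0.0000]  mean=2.4000  Neff=12.0000  idx=[0, 1, 2, 2, 3, 4, 5, 6, 7, 8, 8, 9, 10, 11]

N_eff = 12.0000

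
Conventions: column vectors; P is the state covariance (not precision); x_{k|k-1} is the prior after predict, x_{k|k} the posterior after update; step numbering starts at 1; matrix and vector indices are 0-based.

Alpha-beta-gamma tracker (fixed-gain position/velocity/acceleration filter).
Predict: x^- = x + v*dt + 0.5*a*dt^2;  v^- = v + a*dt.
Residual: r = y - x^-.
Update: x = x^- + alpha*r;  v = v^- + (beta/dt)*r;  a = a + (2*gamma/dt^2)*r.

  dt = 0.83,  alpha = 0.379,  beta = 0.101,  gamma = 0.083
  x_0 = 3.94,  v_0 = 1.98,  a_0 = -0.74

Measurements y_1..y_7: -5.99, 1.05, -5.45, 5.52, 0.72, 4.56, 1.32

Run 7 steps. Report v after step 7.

v_post = 3.7432

step 1: x_pred=5.3285  r=-11.3185  x^+=1.0388  v^+=-0.0115  a^+=-3.4674
step 2: x_pred=-0.1651  r=1.2151  x^+=0.2954  v^+=-2.7416  a^+=-3.1746
step 3: x_pred=-3.0735  r=-2.3765  x^+=-3.9742  v^+=-5.6656  a^+=-3.7472
step 4: x_pred=-9.9674  r=15.4874  x^+=-4.0977  v^+=-6.8912  a^+=-0.0153
step 5: x_pred=-9.8226  r=10.5426  x^+=-5.8270  v^+=-5.6210  a^+=2.5251
step 6: x_pred=-9.6226  r=14.1826  x^+=-4.2474  v^+=-1.7993  a^+=5.9426
step 7: x_pred=-3.6939  r=5.0139  x^+=-1.7936  v^+=3.7432  a^+=7.1508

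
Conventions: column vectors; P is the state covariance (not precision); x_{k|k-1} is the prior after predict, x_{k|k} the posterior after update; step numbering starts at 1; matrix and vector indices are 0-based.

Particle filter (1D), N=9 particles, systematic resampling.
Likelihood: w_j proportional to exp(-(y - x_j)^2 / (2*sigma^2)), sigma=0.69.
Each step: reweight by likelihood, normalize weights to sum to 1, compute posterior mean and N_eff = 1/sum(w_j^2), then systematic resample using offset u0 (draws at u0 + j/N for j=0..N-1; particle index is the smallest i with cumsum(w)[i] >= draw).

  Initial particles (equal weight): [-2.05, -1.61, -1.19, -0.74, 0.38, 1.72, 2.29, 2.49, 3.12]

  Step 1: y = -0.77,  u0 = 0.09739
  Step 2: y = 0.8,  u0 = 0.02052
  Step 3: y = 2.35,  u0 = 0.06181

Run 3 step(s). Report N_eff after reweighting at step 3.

N_eff = 6.0106

step 1: w=[0.0654, 0.1742, 0.3036, 0.3651, 0.0911, 0.0005, 0.0000, 0.0000, 0.0000]  mean=-1.0104  Neff=3.7256  idx=[1, 1, 2, 2, 2, 3, 3, 3, 4]
step 2: w=[0.0020, 0.0020, 0.0138, 0.0138, 0.0138, 0.0733, 0.0733, 0.0733, 0.7348]  mean=0.0608  Neff=1.7967  idx=[3, 6, 7, 8, 8, 8, 8, 8, 8]
step 3: w=[0.0000, 0.0004, 0.0004, 0.1665, 0.1665, 0.1665, 0.1665, 0.1665, 0.1665]  mean=0.3790  Neff=6.0106  idx=[3, 4, 4, 5, 6, 6, 7, 8, 8]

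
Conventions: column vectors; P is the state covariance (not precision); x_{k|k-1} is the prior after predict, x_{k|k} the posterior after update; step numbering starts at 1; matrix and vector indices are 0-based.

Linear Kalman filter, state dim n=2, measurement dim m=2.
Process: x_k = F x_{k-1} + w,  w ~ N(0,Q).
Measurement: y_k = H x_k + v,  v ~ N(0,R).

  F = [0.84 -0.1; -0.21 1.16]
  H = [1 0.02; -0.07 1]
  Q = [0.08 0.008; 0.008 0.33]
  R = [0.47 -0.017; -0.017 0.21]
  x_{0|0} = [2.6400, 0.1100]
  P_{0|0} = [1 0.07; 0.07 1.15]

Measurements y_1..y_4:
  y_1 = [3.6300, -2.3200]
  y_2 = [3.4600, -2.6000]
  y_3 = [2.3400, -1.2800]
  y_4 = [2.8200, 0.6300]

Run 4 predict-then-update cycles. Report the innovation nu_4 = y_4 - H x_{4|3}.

step 1: x^-=[2.2066, -0.4268]  P^-=[0.7853 -0.2321; -0.2321 1.8874]  S=[1.2468 -0.2660; -0.2660 2.1338]  K=[0.6138 -0.0580; 0.0354 0.8966]  nu=[1.4319, -1.7387]  x^+=[3.1864, -1.9350]  P^+=[0.2895 -0.0024; -0.0024 0.1875]
step 2: x^-=[2.8701, -2.9138]  P^-=[0.2865 -0.0672; -0.0672 0.5962]  S=[0.7541 -0.0922; -0.0922 0.8170]  K=[0.3703 -0.0650; 0.0169 0.7374]  nu=[0.6482, 0.5147]  x^+=[3.0766, -2.5233]  P^+=[0.1753 -0.0077; -0.0077 0.1540]
step 3: x^-=[2.8367, -3.5731]  P^-=[0.2065 -0.0484; -0.0484 0.5487]  S=[0.6748 -0.0688; -0.0688 0.7665]  K=[0.2990 -0.0552; 0.0181 0.7219]  nu=[-0.4252, 2.4917]  x^+=[2.5721, -1.7820]  P^+=[0.1416 -0.0068; -0.0068 0.1508]
step 4: x^-=[2.3387, -2.6073]  P^-=[0.1825 -0.0412; -0.0412 0.5425]  S=[0.6511 -0.0601; -0.0601 0.7591]  K=[0.2745 -0.0494; 0.0198 0.7200]  nu=[0.5334, 3.4010]  x^+=[2.3172, -0.1481]  P^+=[0.1300 -0.0059; -0.0059 0.1504]

innov = [0.5334, 3.4010]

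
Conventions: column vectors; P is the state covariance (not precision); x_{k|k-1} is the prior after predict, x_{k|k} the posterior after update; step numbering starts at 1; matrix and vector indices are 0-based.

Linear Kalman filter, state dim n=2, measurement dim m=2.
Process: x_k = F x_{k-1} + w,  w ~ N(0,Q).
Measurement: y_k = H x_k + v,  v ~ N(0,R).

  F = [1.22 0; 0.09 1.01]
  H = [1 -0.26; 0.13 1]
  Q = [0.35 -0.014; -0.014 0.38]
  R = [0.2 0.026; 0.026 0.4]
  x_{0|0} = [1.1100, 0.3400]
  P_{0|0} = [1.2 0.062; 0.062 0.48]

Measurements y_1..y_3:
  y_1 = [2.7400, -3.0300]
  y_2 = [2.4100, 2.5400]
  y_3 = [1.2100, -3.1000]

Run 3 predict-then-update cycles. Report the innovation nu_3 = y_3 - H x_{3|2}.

innov = [-1.7883, -4.4267]

step 1: x^-=[1.3542, 0.4433]  P^-=[2.1361 0.1942; 0.1942 0.8906]  S=[2.2953 0.2597; 0.2597 1.3772]  K=[0.8888 0.1750; -0.0935 0.6827]  nu=[1.5011, -3.6493]  x^+=[2.0498, -2.1884]  P^+=[0.1998 0.0671; 0.0671 0.2619]
step 2: x^-=[2.5007, -2.0258]  P^-=[0.6473 0.0907; 0.0907 0.6610]  S=[0.8449 0.0259; 0.0259 1.0955]  K=[0.7339 0.1422; -0.1150 0.6168]  nu=[-0.6174, 4.2407]  x^+=[2.6507, 0.6611]  P^+=[0.1647 0.0546; 0.0546 0.2367]
step 3: x^-=[3.2339, 0.9063]  P^-=[0.5951 0.0713; 0.0713 0.6327]  S=[0.8008 0.0078; 0.0078 1.0613]  K=[0.7187 0.1348; -0.1222 0.6058]  nu=[-1.7883, -4.4267]  x^+=[1.3518, -1.5567]  P^+=[0.1607 0.0517; 0.0517 0.2324]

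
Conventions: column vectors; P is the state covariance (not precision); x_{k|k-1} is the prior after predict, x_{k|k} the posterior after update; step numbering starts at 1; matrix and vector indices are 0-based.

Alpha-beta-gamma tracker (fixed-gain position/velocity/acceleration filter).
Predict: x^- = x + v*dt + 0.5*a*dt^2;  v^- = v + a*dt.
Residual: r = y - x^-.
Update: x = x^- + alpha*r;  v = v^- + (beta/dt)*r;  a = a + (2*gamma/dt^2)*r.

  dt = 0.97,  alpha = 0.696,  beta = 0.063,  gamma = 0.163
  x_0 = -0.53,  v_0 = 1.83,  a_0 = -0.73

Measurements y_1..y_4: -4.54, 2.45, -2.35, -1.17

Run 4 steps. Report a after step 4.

step 1: x_pred=0.9017  r=-5.4417  x^+=-2.8857  v^+=0.7685  a^+=-2.6154
step 2: x_pred=-3.3707  r=5.8207  x^+=0.6805  v^+=-1.3904  a^+=-0.5987
step 3: x_pred=-0.9499  r=-1.4001  x^+=-1.9244  v^+=-2.0621  a^+=-1.0838
step 4: x_pred=-4.4344  r=3.2644  x^+=-2.1624  v^+=-2.9013  a^+=0.0473

a_post = 0.0473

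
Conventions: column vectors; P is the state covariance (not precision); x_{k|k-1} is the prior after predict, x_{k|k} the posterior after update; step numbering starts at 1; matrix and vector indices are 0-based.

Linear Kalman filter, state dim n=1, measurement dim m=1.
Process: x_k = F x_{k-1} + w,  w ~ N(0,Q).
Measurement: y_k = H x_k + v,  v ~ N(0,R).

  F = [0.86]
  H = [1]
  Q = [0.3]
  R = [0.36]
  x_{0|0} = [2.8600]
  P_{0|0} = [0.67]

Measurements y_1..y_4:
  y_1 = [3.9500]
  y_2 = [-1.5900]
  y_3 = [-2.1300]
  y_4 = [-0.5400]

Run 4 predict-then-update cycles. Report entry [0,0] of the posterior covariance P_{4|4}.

step 1: x^-=[2.4596]  P^-=[0.7955]  S=[1.1555]  K=[0.6885]  nu=[1.4904]  x^+=[3.4857]  P^+=[0.2478]
step 2: x^-=[2.9977]  P^-=[0.4833]  S=[0.8433]  K=[0.5731]  nu=[-4.5877]  x^+=[0.3684]  P^+=[0.2063]
step 3: x^-=[0.3169]  P^-=[0.4526]  S=[0.8126]  K=[0.5570]  nu=[-2.4469]  x^+=[-1.0460]  P^+=[0.2005]
step 4: x^-=[-0.8995]  P^-=[0.4483]  S=[0.8083]  K=[0.5546]  nu=[0.3595]  x^+=[-0.7001]  P^+=[0.1997]

P_post[0,0] = 0.1997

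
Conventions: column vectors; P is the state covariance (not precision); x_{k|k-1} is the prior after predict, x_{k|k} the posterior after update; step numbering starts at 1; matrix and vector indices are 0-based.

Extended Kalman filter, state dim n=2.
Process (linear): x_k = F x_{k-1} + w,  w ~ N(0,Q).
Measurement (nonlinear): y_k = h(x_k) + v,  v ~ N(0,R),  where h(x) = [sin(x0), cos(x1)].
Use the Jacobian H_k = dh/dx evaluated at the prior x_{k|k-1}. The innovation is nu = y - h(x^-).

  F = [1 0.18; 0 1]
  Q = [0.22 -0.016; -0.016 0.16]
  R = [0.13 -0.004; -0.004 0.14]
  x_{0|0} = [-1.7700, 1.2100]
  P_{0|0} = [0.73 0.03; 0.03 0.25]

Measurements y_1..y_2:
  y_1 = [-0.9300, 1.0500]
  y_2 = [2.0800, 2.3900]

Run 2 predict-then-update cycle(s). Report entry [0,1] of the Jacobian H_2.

H_jac[0,1] = 0.0000

step 1: x^-=[-1.5522, 1.2100]  P^-=[0.9689 0.0590; 0.0590 0.4100]  H_jac=[0.0186 0.0000; 0.0000 -0.9356]  S=[0.1303 -0.0050; -0.0050 0.4989]  K=[0.1340 -0.1093; -0.0212 -0.7691]  nu=[0.0698, 0.6970]  x^+=[-1.6190, 0.6725]  P^+=[0.9605 0.0169; 0.0169 0.1150]
step 2: x^-=[-1.4980, 0.6725]  P^-=[1.1903 0.0216; 0.0216 0.2750]  H_jac=[0.0728 0.0000; 0.0000 -0.6229]  S=[0.1363 -0.0050; -0.0050 0.2467]  K=[0.6338 -0.0418; -0.0138 -0.6946]  nu=[3.0773, 1.6077]  x^+=[0.3854, -0.4869]  P^+=[1.1348 0.0135; 0.0135 0.1560]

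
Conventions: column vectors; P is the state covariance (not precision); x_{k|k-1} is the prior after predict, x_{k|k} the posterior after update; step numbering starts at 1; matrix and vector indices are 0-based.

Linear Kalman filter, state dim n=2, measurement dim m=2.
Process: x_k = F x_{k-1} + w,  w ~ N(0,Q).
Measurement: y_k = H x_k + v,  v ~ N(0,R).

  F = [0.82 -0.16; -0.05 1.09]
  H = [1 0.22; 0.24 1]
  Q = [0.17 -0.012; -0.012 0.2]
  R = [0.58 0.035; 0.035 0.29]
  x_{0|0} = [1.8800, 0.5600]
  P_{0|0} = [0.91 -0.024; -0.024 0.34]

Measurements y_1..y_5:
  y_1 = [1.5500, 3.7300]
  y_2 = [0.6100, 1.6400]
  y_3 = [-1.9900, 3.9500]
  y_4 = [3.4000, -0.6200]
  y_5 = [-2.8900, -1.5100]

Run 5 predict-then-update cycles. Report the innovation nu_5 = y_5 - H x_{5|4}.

step 1: x^-=[1.4520, 0.5164]  P^-=[0.7969 -0.1302; -0.1302 0.6088]  S=[1.3490 0.2231; 0.2231 0.8822]  K=[0.5824 -0.0781; -0.1101 0.6825]  nu=[-0.0156, 2.8651]  x^+=[1.2191, 2.4737]  P^+=[0.3542 -0.0873; -0.0873 0.2150]
step 2: x^-=[0.6039, 2.6353]  P^-=[0.4366 -0.1427; -0.1427 0.4659]  S=[0.9763 0.0920; 0.0920 0.7125]  K=[0.4252 -0.1082; -0.0995 0.6186]  nu=[-0.5737, -1.1403]  x^+=[0.4833, 1.9870]  P^+=[0.2602 -0.0789; -0.0789 0.1949]
step 3: x^-=[0.0784, 2.1417]  P^-=[0.3707 -0.1278; -0.1278 0.4408]  S=[0.9157 0.0863; 0.0863 0.6908]  K=[0.3839 -0.1043; -0.0908 0.6050]  nu=[-2.5396, 1.7895]  x^+=[-1.0831, 3.4549]  P^+=[0.2351 -0.0732; -0.0732 0.1899]
step 4: x^-=[-1.4409, 3.8199]  P^-=[0.3522 -0.1208; -0.1208 0.4341]  S=[0.9000 0.0879; 0.0879 0.6864]  K=[0.3716 -0.1004; -0.0868 0.6013]  nu=[4.0005, -4.0941]  x^+=[0.4565, 1.0109]  P^+=[0.2275 -0.0707; -0.0707 0.1883]
step 5: x^-=[0.2126, 1.0790]  P^-=[0.3464 -0.1179; -0.1179 0.4320]  S=[0.8954 0.0890; 0.0890 0.6854]  K=[0.3677 -0.0985; -0.0852 0.6001]  nu=[-3.3400, -2.6400]  x^+=[-0.7552, -0.2207]  P^+=[0.2251 -0.0697; -0.0697 0.1878]

innov = [-3.3400, -2.6400]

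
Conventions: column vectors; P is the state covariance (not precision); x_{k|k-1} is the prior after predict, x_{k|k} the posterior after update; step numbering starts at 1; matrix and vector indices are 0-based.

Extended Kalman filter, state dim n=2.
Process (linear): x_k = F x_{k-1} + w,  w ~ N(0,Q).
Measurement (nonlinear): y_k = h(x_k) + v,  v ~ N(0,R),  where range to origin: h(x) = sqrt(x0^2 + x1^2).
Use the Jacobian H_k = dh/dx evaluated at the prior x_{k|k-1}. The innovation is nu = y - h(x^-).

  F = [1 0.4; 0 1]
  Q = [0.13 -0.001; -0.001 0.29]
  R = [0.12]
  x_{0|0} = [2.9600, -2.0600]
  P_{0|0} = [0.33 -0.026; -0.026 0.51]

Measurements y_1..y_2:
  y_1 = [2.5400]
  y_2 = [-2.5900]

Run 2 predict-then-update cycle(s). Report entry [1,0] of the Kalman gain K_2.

K[1,0] = -0.7473

step 1: x^-=[2.1360, -2.0600]  P^-=[0.5208 0.1770; 0.1770 0.8000]  H_jac=[0.7198 -0.6942]  S=[0.5985]  K=[0.4211; -0.7151]  nu=[-0.4275]  x^+=[1.9560, -1.7543]  P^+=[0.4147 0.3572; 0.3572 0.4940]
step 2: x^-=[1.2543, -1.7543]  P^-=[0.9095 0.5538; 0.5538 0.7840]  H_jac=[0.5816 -0.8135]  S=[0.4224]  K=[0.1858; -0.7473]  nu=[-4.7466]  x^+=[0.3726, 1.7927]  P^+=[0.8949 0.6124; 0.6124 0.5481]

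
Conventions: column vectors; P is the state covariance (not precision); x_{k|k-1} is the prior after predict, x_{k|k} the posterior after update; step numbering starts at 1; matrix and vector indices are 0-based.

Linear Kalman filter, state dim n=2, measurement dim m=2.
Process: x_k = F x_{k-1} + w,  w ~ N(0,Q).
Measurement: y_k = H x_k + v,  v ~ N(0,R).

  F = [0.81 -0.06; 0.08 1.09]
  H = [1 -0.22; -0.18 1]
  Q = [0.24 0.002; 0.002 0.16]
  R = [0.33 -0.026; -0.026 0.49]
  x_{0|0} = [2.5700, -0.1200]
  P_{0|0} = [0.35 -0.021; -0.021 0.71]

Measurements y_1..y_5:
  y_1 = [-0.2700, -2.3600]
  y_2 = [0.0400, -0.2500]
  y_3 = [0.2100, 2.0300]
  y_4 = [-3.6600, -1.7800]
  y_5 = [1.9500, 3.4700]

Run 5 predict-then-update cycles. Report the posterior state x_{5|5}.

x_post = [0.4238, 1.2150]

step 1: x^-=[2.0889, 0.0748]  P^-=[0.4742 -0.0402; -0.0402 1.0021]  S=[0.8704 -0.3736; -0.3736 1.5220]  K=[0.5808 0.0601; -0.0165 0.6591]  nu=[-2.3424, -2.0588]  x^+=[0.6048, -1.2435]  P^+=[0.2012 0.0506; 0.0506 0.3325]
step 2: x^-=[0.5645, -1.3070]  P^-=[0.3683 0.0377; 0.0377 0.5652]  S=[0.7091 -0.1775; -0.1775 1.0535]  K=[0.5230 0.0609; 0.0109 0.5318]  nu=[-0.8120, 1.1586]  x^+=[0.2104, -0.6997]  P^+=[0.1818 0.0490; 0.0490 0.2691]
step 3: x^-=[0.2124, -0.7458]  P^-=[0.3555 0.0392; 0.0392 0.4895]  S=[0.6919 -0.1569; -0.1569 0.9769]  K=[0.5143 0.0572; 0.0135 0.4960]  nu=[-0.1665, 2.8140]  x^+=[0.2878, 0.6477]  P^+=[0.1785 0.0468; 0.0468 0.2511]
step 4: x^-=[0.1943, 0.7290]  P^-=[0.3535 0.0382; 0.0382 0.4677]  S=[0.6893 -0.1528; -0.1528 0.9553]  K=[0.5129 0.0554; 0.0136 0.4845]  nu=[-3.6939, -2.4741]  x^+=[-1.8375, -0.5198]  P^+=[0.1779 0.0459; 0.0459 0.2453]
step 5: x^-=[-1.4572, -0.7136]  P^-=[0.3531 0.0377; 0.0377 0.4606]  S=[0.6888 -0.1516; -0.1516 0.9484]  K=[0.5127 0.0548; 0.0135 0.4806]  nu=[3.2502, 3.9213]  x^+=[0.4238, 1.2150]  P^+=[0.1778 0.0455; 0.0455 0.2433]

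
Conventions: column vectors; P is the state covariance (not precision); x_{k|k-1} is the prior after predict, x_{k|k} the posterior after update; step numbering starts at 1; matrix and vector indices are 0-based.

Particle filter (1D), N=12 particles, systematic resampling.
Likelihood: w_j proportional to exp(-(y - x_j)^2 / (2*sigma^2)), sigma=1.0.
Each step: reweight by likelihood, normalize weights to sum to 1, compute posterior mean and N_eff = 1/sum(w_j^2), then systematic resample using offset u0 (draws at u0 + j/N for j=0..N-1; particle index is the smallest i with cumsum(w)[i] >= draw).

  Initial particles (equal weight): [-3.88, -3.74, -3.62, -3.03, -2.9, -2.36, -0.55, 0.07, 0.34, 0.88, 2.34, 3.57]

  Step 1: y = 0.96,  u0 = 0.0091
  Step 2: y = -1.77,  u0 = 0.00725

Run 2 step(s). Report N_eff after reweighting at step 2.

N_eff = 5.5652

step 1: w=[0.0000, 0.0000, 0.0000, 0.0001, 0.0002, 0.0012, 0.0987, 0.2078, 0.2548, 0.3078, 0.1191, 0.0102]  mean=0.6292  Neff=4.4081  idx=[6, 6, 7, 7, 8, 8, 8, 9, 9, 9, 9, 10]
step 2: w=[0.2697, 0.2697, 0.1044, 0.1044, 0.0613, 0.0613, 0.0613, 0.0169, 0.0169, 0.0169, 0.0169, 0.0001]  mean=-0.1596  Neff=5.5652  idx=[0, 0, 0, 0, 1, 1, 1, 2, 3, 4, 5, 6]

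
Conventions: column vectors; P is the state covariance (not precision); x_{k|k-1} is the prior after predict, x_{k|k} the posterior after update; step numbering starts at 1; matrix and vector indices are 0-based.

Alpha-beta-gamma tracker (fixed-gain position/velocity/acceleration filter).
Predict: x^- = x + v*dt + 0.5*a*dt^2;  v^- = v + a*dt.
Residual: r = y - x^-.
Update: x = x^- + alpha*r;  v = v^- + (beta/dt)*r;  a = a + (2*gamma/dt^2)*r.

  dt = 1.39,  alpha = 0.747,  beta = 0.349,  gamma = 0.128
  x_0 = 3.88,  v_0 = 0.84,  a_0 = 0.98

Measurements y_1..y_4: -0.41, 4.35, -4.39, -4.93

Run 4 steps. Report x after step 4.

step 1: x_pred=5.9943  r=-6.4043  x^+=1.2103  v^+=0.5942  a^+=0.1314
step 2: x_pred=2.1632  r=2.1868  x^+=3.7967  v^+=1.3260  a^+=0.4212
step 3: x_pred=6.0467  r=-10.4367  x^+=-1.7495  v^+=-0.7090  a^+=-0.9617
step 4: x_pred=-3.6641  r=-1.2659  x^+=-4.6097  v^+=-2.3636  a^+=-1.1294

x_post = -4.6097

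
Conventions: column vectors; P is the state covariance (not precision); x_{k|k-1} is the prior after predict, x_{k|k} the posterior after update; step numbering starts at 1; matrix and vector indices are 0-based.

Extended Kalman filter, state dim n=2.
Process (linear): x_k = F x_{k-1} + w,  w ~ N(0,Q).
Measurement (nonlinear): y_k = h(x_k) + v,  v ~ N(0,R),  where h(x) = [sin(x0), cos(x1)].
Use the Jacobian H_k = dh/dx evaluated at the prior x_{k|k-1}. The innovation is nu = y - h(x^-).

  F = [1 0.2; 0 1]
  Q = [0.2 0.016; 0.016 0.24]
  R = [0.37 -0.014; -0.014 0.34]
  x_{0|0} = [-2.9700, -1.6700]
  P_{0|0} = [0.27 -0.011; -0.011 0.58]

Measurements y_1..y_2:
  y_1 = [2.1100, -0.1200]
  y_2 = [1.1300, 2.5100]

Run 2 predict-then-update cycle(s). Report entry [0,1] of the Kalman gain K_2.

step 1: x^-=[-3.3040, -1.6700]  P^-=[0.4888 0.1210; 0.1210 0.8200]  H_jac=[-0.9868 0.0000; 0.0000 0.9951]  S=[0.8460 -0.1328; -0.1328 1.1520]  K=[-0.5640 0.0395; -0.0305 0.7048]  nu=[1.9483, -0.0210]  x^+=[-4.4036, -1.7442]  P^+=[0.2120 0.0214; 0.0214 0.2413]
step 2: x^-=[-4.7524, -1.7442]  P^-=[0.4302 0.0857; 0.0857 0.4813]  H_jac=[0.0400 0.0000; 0.0000 0.9850]  S=[0.3707 -0.0106; -0.0106 0.8069]  K=[0.0495 0.1052; 0.0261 0.5878]  nu=[0.1308, 2.6825]  x^+=[-4.4637, -0.1640]  P^+=[0.4205 0.0356; 0.0356 0.2025]

K[0,1] = 0.1052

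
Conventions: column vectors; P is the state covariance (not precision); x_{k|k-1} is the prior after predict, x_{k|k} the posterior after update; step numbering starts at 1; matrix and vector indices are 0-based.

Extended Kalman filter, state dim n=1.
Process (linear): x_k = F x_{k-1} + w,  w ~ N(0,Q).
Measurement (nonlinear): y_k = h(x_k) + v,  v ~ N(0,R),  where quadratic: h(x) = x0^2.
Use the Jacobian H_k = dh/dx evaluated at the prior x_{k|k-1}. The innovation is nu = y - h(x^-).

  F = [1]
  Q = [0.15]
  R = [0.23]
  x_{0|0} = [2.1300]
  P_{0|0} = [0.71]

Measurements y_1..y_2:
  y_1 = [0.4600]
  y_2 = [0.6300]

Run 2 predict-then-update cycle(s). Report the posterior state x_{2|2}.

step 1: x^-=[2.1300]  P^-=[0.8600]  H_jac=[4.2600]  S=[15.8369]  K=[0.2313]  nu=[-4.0769]  x^+=[1.1869]  P^+=[0.0125]
step 2: x^-=[1.1869]  P^-=[0.1625]  H_jac=[2.3738]  S=[1.1456]  K=[0.3367]  nu=[-0.7787]  x^+=[0.9247]  P^+=[0.0326]

x_post = [0.9247]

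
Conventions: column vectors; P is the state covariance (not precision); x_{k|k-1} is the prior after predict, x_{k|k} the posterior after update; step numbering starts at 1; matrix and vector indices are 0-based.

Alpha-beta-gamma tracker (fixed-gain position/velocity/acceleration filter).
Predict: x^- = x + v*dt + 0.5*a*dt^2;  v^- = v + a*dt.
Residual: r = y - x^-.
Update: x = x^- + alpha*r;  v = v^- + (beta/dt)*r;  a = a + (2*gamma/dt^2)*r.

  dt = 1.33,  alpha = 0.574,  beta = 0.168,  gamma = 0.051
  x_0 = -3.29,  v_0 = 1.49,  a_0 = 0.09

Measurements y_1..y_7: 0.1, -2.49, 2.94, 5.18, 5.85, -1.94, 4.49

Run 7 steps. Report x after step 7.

x_post = 3.5393

step 1: x_pred=-1.2287  r=1.3287  x^+=-0.4660  v^+=1.7775  a^+=0.1666
step 2: x_pred=2.0455  r=-4.5355  x^+=-0.5579  v^+=1.4262  a^+=-0.0949
step 3: x_pred=1.2551  r=1.6849  x^+=2.2222  v^+=1.5128  a^+=0.0022
step 4: x_pred=4.2363  r=0.9437  x^+=4.7780  v^+=1.6350  a^+=0.0567
step 5: x_pred=7.0027  r=-1.1527  x^+=6.3410  v^+=1.5648  a^+=-0.0098
step 6: x_pred=8.4136  r=-10.3536  x^+=2.4706  v^+=0.2439  a^+=-0.6068
step 7: x_pred=2.2584  r=2.2316  x^+=3.5393  v^+=-0.2812  a^+=-0.4781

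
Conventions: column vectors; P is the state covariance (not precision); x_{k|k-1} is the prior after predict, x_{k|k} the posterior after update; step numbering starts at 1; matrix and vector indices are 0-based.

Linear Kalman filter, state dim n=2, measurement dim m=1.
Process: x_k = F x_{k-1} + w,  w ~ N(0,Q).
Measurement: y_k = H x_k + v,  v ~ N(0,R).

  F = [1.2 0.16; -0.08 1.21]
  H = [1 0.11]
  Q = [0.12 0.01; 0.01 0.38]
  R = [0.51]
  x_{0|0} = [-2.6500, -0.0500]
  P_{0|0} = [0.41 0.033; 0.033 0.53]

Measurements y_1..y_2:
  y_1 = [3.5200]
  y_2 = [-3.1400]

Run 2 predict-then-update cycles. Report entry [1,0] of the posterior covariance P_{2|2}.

step 1: x^-=[-3.1880, 0.1515]  P^-=[0.7366 0.1207; 0.1207 1.1522]  S=[1.2871]  K=[0.5826; 0.1923]  nu=[6.6913]  x^+=[0.7105, 1.4381]  P^+=[0.2997 -0.0234; -0.0234 1.1046]
step 2: x^-=[1.0827, 1.6832]  P^-=[0.5709 0.1613; 0.1613 2.0037]  S=[1.1406]  K=[0.5161; 0.3347]  nu=[-4.4079]  x^+=[-1.1920, 0.2080]  P^+=[0.2671 -0.0357; -0.0357 1.8760]

P_post[1,0] = -0.0357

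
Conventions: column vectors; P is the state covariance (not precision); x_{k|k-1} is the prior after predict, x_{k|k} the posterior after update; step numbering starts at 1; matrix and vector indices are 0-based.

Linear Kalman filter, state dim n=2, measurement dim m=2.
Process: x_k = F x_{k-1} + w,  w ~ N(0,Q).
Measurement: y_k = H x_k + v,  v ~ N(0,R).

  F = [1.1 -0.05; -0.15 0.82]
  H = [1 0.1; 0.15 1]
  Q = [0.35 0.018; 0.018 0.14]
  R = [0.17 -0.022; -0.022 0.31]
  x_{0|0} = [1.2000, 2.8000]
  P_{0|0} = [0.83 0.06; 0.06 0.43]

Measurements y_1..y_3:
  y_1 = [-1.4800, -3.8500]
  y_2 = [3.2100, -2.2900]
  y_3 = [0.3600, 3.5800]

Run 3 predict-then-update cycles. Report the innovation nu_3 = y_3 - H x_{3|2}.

step 1: x^-=[1.1800, 2.1160]  P^-=[1.3488 -0.0820; -0.0820 0.4330]  S=[1.5067 0.1404; 0.1404 0.7488]  K=[0.8903 -0.0062; -0.0794 0.5768]  nu=[-2.8716, -6.1430]  x^+=[-1.3383, -1.1991]  P^+=[0.1560 -0.0449; -0.0449 0.1873]
step 2: x^-=[-1.4121, -0.7826]  P^-=[0.5442 -0.0563; -0.0563 0.2805]  S=[0.7057 0.0306; 0.0306 0.5859]  K=[0.7630 0.0035; -0.0602 0.4675]  nu=[4.7004, -1.2956]  x^+=[2.1695, -1.6714]  P^+=[0.1332 -0.0357; -0.0357 0.1516]
step 3: x^-=[2.4701, -1.6960]  P^-=[0.5155 -0.0426; -0.0426 0.2537]  S=[0.6795 0.0374; 0.0374 0.5625]  K=[0.7517 0.0117; -0.0498 0.4430]  nu=[-1.9405, 4.9055]  x^+=[1.0686, 0.5737]  P^+=[0.1308 -0.0325; -0.0325 0.1433]

innov = [-1.9405, 4.9055]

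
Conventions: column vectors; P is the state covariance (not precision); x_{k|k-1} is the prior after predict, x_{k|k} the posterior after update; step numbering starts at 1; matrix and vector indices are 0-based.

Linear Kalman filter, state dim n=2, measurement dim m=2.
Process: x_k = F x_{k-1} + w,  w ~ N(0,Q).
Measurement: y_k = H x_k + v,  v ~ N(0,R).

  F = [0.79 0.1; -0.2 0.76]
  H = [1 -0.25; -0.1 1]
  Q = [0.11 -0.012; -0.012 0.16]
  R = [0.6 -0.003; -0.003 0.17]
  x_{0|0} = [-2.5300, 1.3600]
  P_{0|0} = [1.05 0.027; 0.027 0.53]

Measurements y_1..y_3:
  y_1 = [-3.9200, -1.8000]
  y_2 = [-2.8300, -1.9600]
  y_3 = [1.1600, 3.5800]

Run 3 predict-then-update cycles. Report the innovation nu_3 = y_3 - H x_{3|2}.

innov = [2.9894, 3.9306]

step 1: x^-=[-1.8627, 1.5396]  P^-=[0.7749 -0.1219; -0.1219 0.4999]  S=[1.4671 -0.3305; -0.3305 0.7021]  K=[0.5425 -0.0287; -0.0045 0.7273]  nu=[-1.6724, -3.5259]  x^+=[-2.6687, -1.0174]  P^+=[0.3323 0.0267; 0.0267 0.1263]
step 2: x^-=[-2.2100, -0.2395]  P^-=[0.3228 -0.0394; -0.0394 0.2381]  S=[0.9574 -0.1352; -0.1352 0.4192]  K=[0.3388 -0.0617; -0.0228 0.5701]  nu=[-0.6799, -1.9415]  x^+=[-2.3205, -1.3307]  P^+=[0.2057 0.0091; 0.0091 0.0979]
step 3: x^-=[-1.9663, -0.5473]  P^-=[0.2408 -0.0318; -0.0318 0.2220]  S=[0.8706 -0.1152; -0.1152 0.4008]  K=[0.2778 -0.0596; -0.0270 0.5541]  nu=[2.9894, 3.9306]  x^+=[-1.3699, 1.5502]  P^+=[0.1684 0.0059; 0.0059 0.0949]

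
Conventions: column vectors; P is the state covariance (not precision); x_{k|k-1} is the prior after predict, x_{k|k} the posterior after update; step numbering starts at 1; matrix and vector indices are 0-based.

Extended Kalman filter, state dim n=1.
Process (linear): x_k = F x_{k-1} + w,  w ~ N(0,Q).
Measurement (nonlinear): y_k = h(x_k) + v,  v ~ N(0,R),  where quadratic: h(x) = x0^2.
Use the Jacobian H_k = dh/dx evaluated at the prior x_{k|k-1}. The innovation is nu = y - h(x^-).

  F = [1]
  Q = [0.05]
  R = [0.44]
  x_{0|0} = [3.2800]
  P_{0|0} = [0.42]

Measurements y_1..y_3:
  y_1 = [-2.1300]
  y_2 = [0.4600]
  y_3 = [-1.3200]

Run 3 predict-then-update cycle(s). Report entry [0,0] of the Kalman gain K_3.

K[0,0] = 0.2127

step 1: x^-=[3.2800]  P^-=[0.4700]  H_jac=[6.5600]  S=[20.6658]  K=[0.1492]  nu=[-12.8884]  x^+=[1.3571]  P^+=[0.0100]
step 2: x^-=[1.3571]  P^-=[0.0600]  H_jac=[2.7143]  S=[0.8821]  K=[0.1846]  nu=[-1.3818]  x^+=[1.1020]  P^+=[0.0299]
step 3: x^-=[1.1020]  P^-=[0.0799]  H_jac=[2.2040]  S=[0.8283]  K=[0.2127]  nu=[-2.5344]  x^+=[0.5629]  P^+=[0.0425]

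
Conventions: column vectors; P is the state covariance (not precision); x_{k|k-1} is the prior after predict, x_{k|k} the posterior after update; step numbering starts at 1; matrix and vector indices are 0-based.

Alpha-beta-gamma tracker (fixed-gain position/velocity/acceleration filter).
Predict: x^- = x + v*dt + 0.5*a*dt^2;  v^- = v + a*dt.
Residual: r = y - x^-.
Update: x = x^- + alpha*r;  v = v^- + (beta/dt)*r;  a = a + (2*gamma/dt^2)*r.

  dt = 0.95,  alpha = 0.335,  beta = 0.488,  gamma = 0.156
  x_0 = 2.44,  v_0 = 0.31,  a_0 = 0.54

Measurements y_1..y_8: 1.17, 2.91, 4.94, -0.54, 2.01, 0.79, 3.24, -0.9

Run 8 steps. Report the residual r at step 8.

step 1: x_pred=2.9782  r=-1.8082  x^+=2.3724  v^+=-0.1058  a^+=-0.0851
step 2: x_pred=2.2335  r=0.6765  x^+=2.4601  v^+=0.1608  a^+=0.1488
step 3: x_pred=2.6801  r=2.2599  x^+=3.4371  v^+=1.4631  a^+=0.9301
step 4: x_pred=5.2467  r=-5.7867  x^+=3.3082  v^+=-0.6259  a^+=-1.0705
step 5: x_pred=2.2305  r=-0.2205  x^+=2.1566  v^+=-1.7561  a^+=-1.1467
step 6: x_pred=-0.0291  r=0.8191  x^+=0.2453  v^+=-2.4247  a^+=-0.8635
step 7: x_pred=-2.4479  r=5.6879  x^+=-0.5424  v^+=-0.3233  a^+=1.1028
step 8: x_pred=-0.3519  r=-0.5481  x^+=-0.5355  v^+=0.4429  a^+=0.9133

resid = -0.5481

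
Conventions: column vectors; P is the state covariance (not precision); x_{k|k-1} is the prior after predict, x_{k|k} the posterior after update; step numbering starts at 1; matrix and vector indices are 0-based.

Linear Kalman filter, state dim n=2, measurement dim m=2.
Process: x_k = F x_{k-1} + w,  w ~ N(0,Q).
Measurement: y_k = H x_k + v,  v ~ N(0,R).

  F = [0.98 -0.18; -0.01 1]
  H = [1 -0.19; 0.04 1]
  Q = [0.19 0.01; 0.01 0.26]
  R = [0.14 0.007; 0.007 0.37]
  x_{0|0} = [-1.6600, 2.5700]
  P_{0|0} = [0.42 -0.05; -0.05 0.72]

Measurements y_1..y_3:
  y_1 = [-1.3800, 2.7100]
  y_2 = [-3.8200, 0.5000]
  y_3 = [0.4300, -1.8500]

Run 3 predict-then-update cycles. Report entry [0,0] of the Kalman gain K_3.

K[0,0] = 0.6537

step 1: x^-=[-2.0894, 2.5866]  P^-=[0.6343 -0.1728; -0.1728 0.9810]  S=[0.8754 -0.3255; -0.3255 1.3382]  K=[0.7929 0.0827; -0.1535 0.6906]  nu=[1.2009, 0.2070]  x^+=[-1.1202, 2.5452]  P^+=[0.1176 0.0314; 0.0314 0.2532]
step 2: x^-=[-1.5559, 2.5564]  P^-=[0.3000 -0.0059; -0.0059 0.5126]  S=[0.4607 -0.0842; -0.0842 0.8826]  K=[0.6665 0.0705; -0.1201 0.5690]  nu=[-1.7784, -1.9941]  x^+=[-2.8818, 1.6352]  P^+=[0.0989 0.0268; 0.0268 0.2086]
step 3: x^-=[-3.1185, 1.6640]  P^-=[0.2823 -0.0022; -0.0022 0.4681]  S=[0.4400 -0.0728; -0.0728 0.8384]  K=[0.6537 0.0676; -0.1164 0.5481]  nu=[3.8647, -3.3893]  x^+=[-0.8215, -0.6436]  P^+=[0.0969 0.0257; 0.0257 0.2010]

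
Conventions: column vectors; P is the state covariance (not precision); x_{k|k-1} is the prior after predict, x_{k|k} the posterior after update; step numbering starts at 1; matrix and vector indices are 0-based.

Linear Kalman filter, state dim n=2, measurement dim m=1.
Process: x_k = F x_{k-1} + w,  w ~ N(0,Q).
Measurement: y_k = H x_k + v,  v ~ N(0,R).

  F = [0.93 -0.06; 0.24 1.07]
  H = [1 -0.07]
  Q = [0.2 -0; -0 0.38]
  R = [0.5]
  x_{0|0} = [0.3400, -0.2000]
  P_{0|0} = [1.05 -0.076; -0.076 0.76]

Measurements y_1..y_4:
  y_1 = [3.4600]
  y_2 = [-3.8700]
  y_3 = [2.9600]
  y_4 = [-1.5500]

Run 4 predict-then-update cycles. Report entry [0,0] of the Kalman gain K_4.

K[0,0] = 0.4347

step 1: x^-=[0.3282, -0.1324]  P^-=[1.1194 0.1110; 0.1110 1.2716]  S=[1.6100]  K=[0.6904; 0.0137]  nu=[3.1225]  x^+=[2.4840, -0.0897]  P^+=[0.3519 0.0958; 0.0958 1.2713]
step 2: x^-=[2.3155, 0.5002]  P^-=[0.4983 0.0909; 0.0909 1.9050]  S=[0.9949]  K=[0.4944; -0.0427]  nu=[-6.1505]  x^+=[-0.7255, 0.7626]  P^+=[0.2550 0.1119; 0.1119 1.9032]
step 3: x^-=[-0.7204, 0.6418]  P^-=[0.4150 0.0445; 0.0445 2.6311]  S=[0.9216]  K=[0.4469; -0.1516]  nu=[3.7254]  x^+=[0.9443, 0.0771]  P^+=[0.2309 0.1069; 0.1069 2.6099]
step 4: x^-=[0.8736, 0.3092]  P^-=[0.3972 -0.0112; -0.0112 3.4363]  S=[0.9156]  K=[0.4347; -0.2749]  nu=[-2.4019]  x^+=[-0.1704, 0.9695]  P^+=[0.2242 0.0982; 0.0982 3.3671]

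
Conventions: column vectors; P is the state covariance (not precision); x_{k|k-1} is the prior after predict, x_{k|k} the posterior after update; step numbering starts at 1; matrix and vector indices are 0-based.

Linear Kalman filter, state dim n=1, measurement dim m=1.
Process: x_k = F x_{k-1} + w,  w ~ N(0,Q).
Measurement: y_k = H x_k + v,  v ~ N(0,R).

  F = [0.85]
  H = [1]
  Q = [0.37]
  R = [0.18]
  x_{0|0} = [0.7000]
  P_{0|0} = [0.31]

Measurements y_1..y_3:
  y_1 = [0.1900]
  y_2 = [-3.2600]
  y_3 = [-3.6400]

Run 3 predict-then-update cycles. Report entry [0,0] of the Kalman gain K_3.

K[0,0] = 0.7205

step 1: x^-=[0.5950]  P^-=[0.5940]  S=[0.7740]  K=[0.7674]  nu=[-0.4050]  x^+=[0.2842]  P^+=[0.1381]
step 2: x^-=[0.2416]  P^-=[0.4698]  S=[0.6498]  K=[0.7230]  nu=[-3.5016]  x^+=[-2.2900]  P^+=[0.1301]
step 3: x^-=[-1.9465]  P^-=[0.4640]  S=[0.6440]  K=[0.7205]  nu=[-1.6935]  x^+=[-3.1667]  P^+=[0.1297]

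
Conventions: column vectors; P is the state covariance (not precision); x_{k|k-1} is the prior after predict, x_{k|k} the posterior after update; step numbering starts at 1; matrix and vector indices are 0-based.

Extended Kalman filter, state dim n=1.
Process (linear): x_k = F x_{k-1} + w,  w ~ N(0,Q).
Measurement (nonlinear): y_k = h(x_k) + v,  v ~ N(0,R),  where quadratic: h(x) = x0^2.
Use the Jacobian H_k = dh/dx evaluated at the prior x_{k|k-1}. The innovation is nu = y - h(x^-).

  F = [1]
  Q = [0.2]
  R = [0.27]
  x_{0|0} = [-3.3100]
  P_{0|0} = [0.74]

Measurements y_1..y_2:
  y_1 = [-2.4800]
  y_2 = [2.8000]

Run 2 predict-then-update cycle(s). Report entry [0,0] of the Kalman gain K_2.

step 1: x^-=[-3.3100]  P^-=[0.9400]  H_jac=[-6.6200]  S=[41.4649]  K=[-0.1501]  nu=[-13.4361]  x^+=[-1.2936]  P^+=[0.0061]
step 2: x^-=[-1.2936]  P^-=[0.2061]  H_jac=[-2.5872]  S=[1.6497]  K=[-0.3233]  nu=[1.1266]  x^+=[-1.6578]  P^+=[0.0337]

K[0,0] = -0.3233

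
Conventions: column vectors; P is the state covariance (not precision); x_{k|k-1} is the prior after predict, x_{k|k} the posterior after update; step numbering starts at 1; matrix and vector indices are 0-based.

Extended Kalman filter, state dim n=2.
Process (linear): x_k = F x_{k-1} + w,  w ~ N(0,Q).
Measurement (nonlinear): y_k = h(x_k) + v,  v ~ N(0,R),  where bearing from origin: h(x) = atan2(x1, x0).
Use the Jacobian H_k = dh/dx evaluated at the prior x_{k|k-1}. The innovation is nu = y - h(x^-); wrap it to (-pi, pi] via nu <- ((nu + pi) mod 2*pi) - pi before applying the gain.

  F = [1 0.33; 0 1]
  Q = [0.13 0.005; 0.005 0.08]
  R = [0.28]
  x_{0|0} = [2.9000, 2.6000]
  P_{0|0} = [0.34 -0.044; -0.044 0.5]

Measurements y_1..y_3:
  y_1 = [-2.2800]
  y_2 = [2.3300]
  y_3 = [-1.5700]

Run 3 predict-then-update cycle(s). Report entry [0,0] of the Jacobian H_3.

H_jac[0,0] = -0.0655

step 1: x^-=[3.7580, 2.6000]  P^-=[0.4954 0.1260; 0.1260 0.5800]  H_jac=[-0.1245 0.1800]  S=[0.3008]  K=[-0.1297; 0.2948]  nu=[-2.8852]  x^+=[4.1321, 1.7494]  P^+=[0.4904 0.1375; 0.1375 0.5539]
step 2: x^-=[4.7094, 1.7494]  P^-=[0.7714 0.3253; 0.3253 0.6339]  H_jac=[-0.0693 0.1866]  S=[0.2974]  K=[0.0243; 0.3219]  nu=[1.9743]  x^+=[4.7574, 2.3849]  P^+=[0.7712 0.3229; 0.3229 0.6030]
step 3: x^-=[5.5444, 2.3849]  P^-=[1.1801 0.5269; 0.5269 0.6830]  H_jac=[-0.0655 0.1522]  S=[0.2904]  K=[0.0101; 0.2392]  nu=[-1.9762]  x^+=[5.5244, 1.9122]  P^+=[1.1800 0.5262; 0.5262 0.6664]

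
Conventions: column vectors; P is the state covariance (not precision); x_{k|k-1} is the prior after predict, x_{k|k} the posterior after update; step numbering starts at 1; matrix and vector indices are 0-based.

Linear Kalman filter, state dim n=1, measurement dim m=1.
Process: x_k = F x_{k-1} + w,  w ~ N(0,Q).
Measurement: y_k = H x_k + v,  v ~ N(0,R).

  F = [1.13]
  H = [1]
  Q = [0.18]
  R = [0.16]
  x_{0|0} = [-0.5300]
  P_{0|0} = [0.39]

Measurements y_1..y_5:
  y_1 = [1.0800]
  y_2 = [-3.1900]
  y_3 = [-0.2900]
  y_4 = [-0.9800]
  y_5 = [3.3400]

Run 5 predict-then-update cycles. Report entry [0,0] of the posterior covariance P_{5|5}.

P_post[0,0] = 0.1062

step 1: x^-=[-0.5989]  P^-=[0.6780]  S=[0.8380]  K=[0.8091]  nu=[1.6789]  x^+=[0.7594]  P^+=[0.1295]
step 2: x^-=[0.8582]  P^-=[0.3453]  S=[0.5053]  K=[0.6834]  nu=[-4.0482]  x^+=[-1.9082]  P^+=[0.1093]
step 3: x^-=[-2.1562]  P^-=[0.3196]  S=[0.4796]  K=[0.6664]  nu=[1.8662]  x^+=[-0.9126]  P^+=[0.1066]
step 4: x^-=[-1.0312]  P^-=[0.3161]  S=[0.4761]  K=[0.6640]  nu=[0.0512]  x^+=[-0.9972]  P^+=[0.1062]
step 5: x^-=[-1.1268]  P^-=[0.3157]  S=[0.4757]  K=[0.6636]  nu=[4.4668]  x^+=[1.8374]  P^+=[0.1062]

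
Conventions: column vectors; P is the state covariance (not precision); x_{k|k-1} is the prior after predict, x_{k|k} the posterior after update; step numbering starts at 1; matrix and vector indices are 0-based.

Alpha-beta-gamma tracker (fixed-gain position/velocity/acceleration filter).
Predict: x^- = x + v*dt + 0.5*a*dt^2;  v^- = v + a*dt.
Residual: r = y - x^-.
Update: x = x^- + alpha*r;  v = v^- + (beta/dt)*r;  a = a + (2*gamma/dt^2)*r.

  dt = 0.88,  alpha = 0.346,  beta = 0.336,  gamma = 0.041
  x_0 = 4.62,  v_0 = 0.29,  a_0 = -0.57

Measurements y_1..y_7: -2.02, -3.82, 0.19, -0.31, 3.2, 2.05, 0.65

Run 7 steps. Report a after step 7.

step 1: x_pred=4.6545  r=-6.6745  x^+=2.3451  v^+=-2.7600  a^+=-1.2768
step 2: x_pred=-0.5781  r=-3.2419  x^+=-1.6998  v^+=-5.1214  a^+=-1.6200
step 3: x_pred=-6.8339  r=7.0239  x^+=-4.4036  v^+=-3.8652  a^+=-0.8763
step 4: x_pred=-8.1443  r=7.8343  x^+=-5.4336  v^+=-1.6450  a^+=-0.0467
step 5: x_pred=-6.8994  r=10.0994  x^+=-3.4050  v^+=2.1700  a^+=1.0227
step 6: x_pred=-1.0994  r=3.1494  x^+=-0.0097  v^+=4.2724  a^+=1.3562
step 7: x_pred=4.2751  r=-3.6251  x^+=3.0208  v^+=4.0817  a^+=0.9723

a_post = 0.9723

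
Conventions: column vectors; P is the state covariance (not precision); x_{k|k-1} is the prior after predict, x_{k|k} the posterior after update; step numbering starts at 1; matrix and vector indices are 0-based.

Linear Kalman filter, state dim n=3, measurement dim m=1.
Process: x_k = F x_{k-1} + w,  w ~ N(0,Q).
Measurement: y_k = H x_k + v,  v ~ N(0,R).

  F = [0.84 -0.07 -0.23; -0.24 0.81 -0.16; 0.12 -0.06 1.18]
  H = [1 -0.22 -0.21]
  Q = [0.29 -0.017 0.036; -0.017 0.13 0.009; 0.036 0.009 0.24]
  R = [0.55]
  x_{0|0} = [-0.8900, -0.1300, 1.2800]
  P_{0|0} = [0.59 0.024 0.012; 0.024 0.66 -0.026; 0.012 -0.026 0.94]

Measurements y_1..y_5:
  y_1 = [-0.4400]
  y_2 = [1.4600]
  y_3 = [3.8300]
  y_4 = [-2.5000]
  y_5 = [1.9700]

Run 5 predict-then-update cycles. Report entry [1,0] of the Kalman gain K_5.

step 1: x^-=[-1.0329, -0.0965, 1.4114]  P^-=[0.7510 -0.1184 -0.1449; -0.1184 0.6194 -0.2436; -0.1449 -0.2436 1.5665]  S=[1.4905]  K=[0.5417; -0.1366; -0.2820]  nu=[0.8681]  x^+=[-0.5626, -0.2150, 1.1666]  P^+=[0.3135 -0.0082 0.0828; -0.0082 0.5916 -0.3010; 0.0828 -0.3010 1.4479]
step 2: x^-=[-0.7259, -0.2258, 1.3220]  P^-=[0.5500 -0.0200 -0.2219; -0.0200 0.6608 -0.6187; -0.2219 -0.6187 2.3289]  S=[1.2796]  K=[0.4697; -0.0277; -0.4493]  nu=[2.4138]  x^+=[0.4079, -0.2927, 0.2374]  P^+=[0.2677 -0.0034 0.0481; -0.0034 0.6598 -0.6346; 0.0481 -0.6346 2.0706]
step 3: x^-=[0.3085, -0.3730, 0.3467]  P^-=[0.5530 0.0728 -0.4060; 0.0728 0.8008 -1.0493; -0.4060 -1.0493 3.2329]  S=[1.3259]  K=[0.4693; 0.0882; -0.6441]  nu=[3.5122]  x^+=[1.9569, -0.0632, -1.9157]  P^+=[0.2610 0.0179 -0.0052; 0.0179 0.7905 -0.9739; -0.0052 -0.9739 2.6828]
step 4: x^-=[2.0888, -0.2144, -2.0219]  P^-=[0.5885 0.1677 -0.6015; 0.1677 0.9775 -1.4801; -0.6015 -1.4801 4.1183]  S=[1.4095]  K=[0.4810; 0.1870; -0.8093]  nu=[-5.0606]  x^+=[-0.3451, -1.1604, 2.0738]  P^+=[0.2624 0.0410 -0.0529; 0.0410 0.9282 -1.2669; -0.0529 -1.2669 3.1951]
step 5: x^-=[-0.6856, -1.1889, 2.4752]  P^-=[0.6236 0.2496 -0.7670; 0.2496 1.1443 -1.8494; -0.7670 -1.8494 4.8598]  S=[1.4847]  K=[0.4915; 0.2602; -0.9300]  nu=[2.9138]  x^+=[0.7465, -0.4309, -0.2345]  P^+=[0.2649 0.0598 -0.0884; 0.0598 1.0438 -1.4902; -0.0884 -1.4902 3.5758]

K[1,0] = 0.2602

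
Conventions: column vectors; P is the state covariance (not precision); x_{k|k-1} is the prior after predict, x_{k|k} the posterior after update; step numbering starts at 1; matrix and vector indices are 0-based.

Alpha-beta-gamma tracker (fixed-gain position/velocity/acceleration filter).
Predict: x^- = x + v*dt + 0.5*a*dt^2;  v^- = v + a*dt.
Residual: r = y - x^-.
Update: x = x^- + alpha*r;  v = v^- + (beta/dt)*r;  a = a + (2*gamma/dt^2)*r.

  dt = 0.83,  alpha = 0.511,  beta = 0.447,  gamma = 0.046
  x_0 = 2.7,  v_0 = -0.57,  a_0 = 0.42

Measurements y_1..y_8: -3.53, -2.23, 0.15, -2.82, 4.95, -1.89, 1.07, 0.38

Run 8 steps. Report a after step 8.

a_post = -0.1699

step 1: x_pred=2.3716  r=-5.9016  x^+=-0.6441  v^+=-3.3997  a^+=-0.3681
step 2: x_pred=-3.5927  r=1.3627  x^+=-2.8964  v^+=-2.9714  a^+=-0.1861
step 3: x_pred=-5.4267  r=5.5767  x^+=-2.5770  v^+=-0.1225  a^+=0.5586
step 4: x_pred=-2.4863  r=-0.3337  x^+=-2.6568  v^+=0.1614  a^+=0.5140
step 5: x_pred=-2.3458  r=7.2958  x^+=1.3824  v^+=4.5172  a^+=1.4884
step 6: x_pred=5.6443  r=-7.5343  x^+=1.7943  v^+=1.6949  a^+=0.4822
step 7: x_pred=3.3672  r=-2.2972  x^+=2.1933  v^+=0.8580  a^+=0.1754
step 8: x_pred=2.9659  r=-2.5859  x^+=1.6445  v^+=-0.3891  a^+=-0.1699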